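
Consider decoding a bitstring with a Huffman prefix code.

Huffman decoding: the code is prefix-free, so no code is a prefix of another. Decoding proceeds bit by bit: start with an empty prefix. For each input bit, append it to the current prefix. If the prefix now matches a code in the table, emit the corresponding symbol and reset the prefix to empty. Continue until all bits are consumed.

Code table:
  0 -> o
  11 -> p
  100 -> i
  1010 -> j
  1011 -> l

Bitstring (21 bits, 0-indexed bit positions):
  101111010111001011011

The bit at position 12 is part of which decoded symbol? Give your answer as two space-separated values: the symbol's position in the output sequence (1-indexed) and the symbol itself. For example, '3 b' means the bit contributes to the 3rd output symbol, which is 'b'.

Bit 0: prefix='1' (no match yet)
Bit 1: prefix='10' (no match yet)
Bit 2: prefix='101' (no match yet)
Bit 3: prefix='1011' -> emit 'l', reset
Bit 4: prefix='1' (no match yet)
Bit 5: prefix='11' -> emit 'p', reset
Bit 6: prefix='0' -> emit 'o', reset
Bit 7: prefix='1' (no match yet)
Bit 8: prefix='10' (no match yet)
Bit 9: prefix='101' (no match yet)
Bit 10: prefix='1011' -> emit 'l', reset
Bit 11: prefix='1' (no match yet)
Bit 12: prefix='10' (no match yet)
Bit 13: prefix='100' -> emit 'i', reset
Bit 14: prefix='1' (no match yet)
Bit 15: prefix='10' (no match yet)
Bit 16: prefix='101' (no match yet)

Answer: 5 i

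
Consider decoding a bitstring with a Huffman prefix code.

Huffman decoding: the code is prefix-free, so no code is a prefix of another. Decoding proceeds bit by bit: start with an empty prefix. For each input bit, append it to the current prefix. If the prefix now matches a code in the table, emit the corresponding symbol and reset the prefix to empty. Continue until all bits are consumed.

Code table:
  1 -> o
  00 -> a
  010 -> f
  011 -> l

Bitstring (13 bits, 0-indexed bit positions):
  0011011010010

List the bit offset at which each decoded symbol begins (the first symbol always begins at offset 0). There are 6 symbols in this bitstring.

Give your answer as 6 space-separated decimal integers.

Bit 0: prefix='0' (no match yet)
Bit 1: prefix='00' -> emit 'a', reset
Bit 2: prefix='1' -> emit 'o', reset
Bit 3: prefix='1' -> emit 'o', reset
Bit 4: prefix='0' (no match yet)
Bit 5: prefix='01' (no match yet)
Bit 6: prefix='011' -> emit 'l', reset
Bit 7: prefix='0' (no match yet)
Bit 8: prefix='01' (no match yet)
Bit 9: prefix='010' -> emit 'f', reset
Bit 10: prefix='0' (no match yet)
Bit 11: prefix='01' (no match yet)
Bit 12: prefix='010' -> emit 'f', reset

Answer: 0 2 3 4 7 10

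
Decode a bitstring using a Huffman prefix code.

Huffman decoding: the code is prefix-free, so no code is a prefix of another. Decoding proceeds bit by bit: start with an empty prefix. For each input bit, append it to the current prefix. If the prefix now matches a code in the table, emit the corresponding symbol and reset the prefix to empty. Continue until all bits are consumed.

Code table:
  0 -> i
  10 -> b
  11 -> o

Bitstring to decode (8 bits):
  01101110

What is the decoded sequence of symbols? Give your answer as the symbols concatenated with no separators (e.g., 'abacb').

Bit 0: prefix='0' -> emit 'i', reset
Bit 1: prefix='1' (no match yet)
Bit 2: prefix='11' -> emit 'o', reset
Bit 3: prefix='0' -> emit 'i', reset
Bit 4: prefix='1' (no match yet)
Bit 5: prefix='11' -> emit 'o', reset
Bit 6: prefix='1' (no match yet)
Bit 7: prefix='10' -> emit 'b', reset

Answer: ioiob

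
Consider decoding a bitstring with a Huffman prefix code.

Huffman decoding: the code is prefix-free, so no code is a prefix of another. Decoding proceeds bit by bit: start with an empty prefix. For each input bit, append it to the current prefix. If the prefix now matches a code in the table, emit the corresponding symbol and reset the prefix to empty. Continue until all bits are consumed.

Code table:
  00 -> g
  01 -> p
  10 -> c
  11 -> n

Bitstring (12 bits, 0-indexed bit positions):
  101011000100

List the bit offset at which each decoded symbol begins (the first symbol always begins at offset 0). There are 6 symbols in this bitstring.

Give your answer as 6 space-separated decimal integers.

Bit 0: prefix='1' (no match yet)
Bit 1: prefix='10' -> emit 'c', reset
Bit 2: prefix='1' (no match yet)
Bit 3: prefix='10' -> emit 'c', reset
Bit 4: prefix='1' (no match yet)
Bit 5: prefix='11' -> emit 'n', reset
Bit 6: prefix='0' (no match yet)
Bit 7: prefix='00' -> emit 'g', reset
Bit 8: prefix='0' (no match yet)
Bit 9: prefix='01' -> emit 'p', reset
Bit 10: prefix='0' (no match yet)
Bit 11: prefix='00' -> emit 'g', reset

Answer: 0 2 4 6 8 10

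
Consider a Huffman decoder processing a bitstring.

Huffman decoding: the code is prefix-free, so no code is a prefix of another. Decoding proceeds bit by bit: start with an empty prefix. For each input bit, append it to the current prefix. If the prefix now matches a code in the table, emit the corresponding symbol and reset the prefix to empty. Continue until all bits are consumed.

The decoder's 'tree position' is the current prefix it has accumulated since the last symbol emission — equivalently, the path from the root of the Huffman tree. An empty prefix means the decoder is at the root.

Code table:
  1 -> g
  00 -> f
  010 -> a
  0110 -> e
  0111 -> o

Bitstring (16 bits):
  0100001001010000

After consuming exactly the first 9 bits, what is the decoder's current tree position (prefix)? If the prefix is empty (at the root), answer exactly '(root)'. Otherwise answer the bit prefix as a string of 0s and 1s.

Answer: 0

Derivation:
Bit 0: prefix='0' (no match yet)
Bit 1: prefix='01' (no match yet)
Bit 2: prefix='010' -> emit 'a', reset
Bit 3: prefix='0' (no match yet)
Bit 4: prefix='00' -> emit 'f', reset
Bit 5: prefix='0' (no match yet)
Bit 6: prefix='01' (no match yet)
Bit 7: prefix='010' -> emit 'a', reset
Bit 8: prefix='0' (no match yet)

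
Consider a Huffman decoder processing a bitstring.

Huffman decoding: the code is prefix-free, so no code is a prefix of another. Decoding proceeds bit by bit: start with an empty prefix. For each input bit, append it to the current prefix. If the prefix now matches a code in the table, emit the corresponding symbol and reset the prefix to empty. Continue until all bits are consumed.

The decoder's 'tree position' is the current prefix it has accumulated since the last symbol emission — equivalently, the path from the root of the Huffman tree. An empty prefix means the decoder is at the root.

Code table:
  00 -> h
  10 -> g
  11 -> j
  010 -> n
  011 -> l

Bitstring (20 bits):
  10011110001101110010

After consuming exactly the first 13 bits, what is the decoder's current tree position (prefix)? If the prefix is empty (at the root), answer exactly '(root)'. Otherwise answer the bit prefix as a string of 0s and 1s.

Bit 0: prefix='1' (no match yet)
Bit 1: prefix='10' -> emit 'g', reset
Bit 2: prefix='0' (no match yet)
Bit 3: prefix='01' (no match yet)
Bit 4: prefix='011' -> emit 'l', reset
Bit 5: prefix='1' (no match yet)
Bit 6: prefix='11' -> emit 'j', reset
Bit 7: prefix='0' (no match yet)
Bit 8: prefix='00' -> emit 'h', reset
Bit 9: prefix='0' (no match yet)
Bit 10: prefix='01' (no match yet)
Bit 11: prefix='011' -> emit 'l', reset
Bit 12: prefix='0' (no match yet)

Answer: 0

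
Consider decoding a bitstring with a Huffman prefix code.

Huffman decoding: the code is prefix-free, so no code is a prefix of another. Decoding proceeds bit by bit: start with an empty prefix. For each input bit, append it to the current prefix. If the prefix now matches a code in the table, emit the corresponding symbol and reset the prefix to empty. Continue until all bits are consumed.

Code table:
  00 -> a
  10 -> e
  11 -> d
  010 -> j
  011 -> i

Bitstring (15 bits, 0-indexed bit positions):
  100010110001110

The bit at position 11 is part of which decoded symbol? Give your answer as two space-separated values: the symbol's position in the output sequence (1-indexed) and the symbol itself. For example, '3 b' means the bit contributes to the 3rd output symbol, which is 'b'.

Bit 0: prefix='1' (no match yet)
Bit 1: prefix='10' -> emit 'e', reset
Bit 2: prefix='0' (no match yet)
Bit 3: prefix='00' -> emit 'a', reset
Bit 4: prefix='1' (no match yet)
Bit 5: prefix='10' -> emit 'e', reset
Bit 6: prefix='1' (no match yet)
Bit 7: prefix='11' -> emit 'd', reset
Bit 8: prefix='0' (no match yet)
Bit 9: prefix='00' -> emit 'a', reset
Bit 10: prefix='0' (no match yet)
Bit 11: prefix='01' (no match yet)
Bit 12: prefix='011' -> emit 'i', reset
Bit 13: prefix='1' (no match yet)
Bit 14: prefix='10' -> emit 'e', reset

Answer: 6 i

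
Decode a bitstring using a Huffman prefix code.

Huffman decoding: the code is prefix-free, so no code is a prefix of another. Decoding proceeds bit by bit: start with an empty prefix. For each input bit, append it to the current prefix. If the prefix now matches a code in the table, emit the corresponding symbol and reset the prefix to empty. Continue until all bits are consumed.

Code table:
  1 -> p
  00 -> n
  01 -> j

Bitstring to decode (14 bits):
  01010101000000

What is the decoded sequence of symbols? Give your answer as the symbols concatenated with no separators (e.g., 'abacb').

Bit 0: prefix='0' (no match yet)
Bit 1: prefix='01' -> emit 'j', reset
Bit 2: prefix='0' (no match yet)
Bit 3: prefix='01' -> emit 'j', reset
Bit 4: prefix='0' (no match yet)
Bit 5: prefix='01' -> emit 'j', reset
Bit 6: prefix='0' (no match yet)
Bit 7: prefix='01' -> emit 'j', reset
Bit 8: prefix='0' (no match yet)
Bit 9: prefix='00' -> emit 'n', reset
Bit 10: prefix='0' (no match yet)
Bit 11: prefix='00' -> emit 'n', reset
Bit 12: prefix='0' (no match yet)
Bit 13: prefix='00' -> emit 'n', reset

Answer: jjjjnnn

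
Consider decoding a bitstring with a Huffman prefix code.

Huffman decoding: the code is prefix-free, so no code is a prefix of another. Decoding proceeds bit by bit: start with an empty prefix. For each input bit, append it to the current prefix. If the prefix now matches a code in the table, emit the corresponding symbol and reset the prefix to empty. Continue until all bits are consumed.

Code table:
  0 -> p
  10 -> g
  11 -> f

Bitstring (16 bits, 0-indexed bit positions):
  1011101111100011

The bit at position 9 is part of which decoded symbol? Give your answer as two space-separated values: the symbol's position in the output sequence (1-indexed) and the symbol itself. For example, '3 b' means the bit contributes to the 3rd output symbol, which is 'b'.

Bit 0: prefix='1' (no match yet)
Bit 1: prefix='10' -> emit 'g', reset
Bit 2: prefix='1' (no match yet)
Bit 3: prefix='11' -> emit 'f', reset
Bit 4: prefix='1' (no match yet)
Bit 5: prefix='10' -> emit 'g', reset
Bit 6: prefix='1' (no match yet)
Bit 7: prefix='11' -> emit 'f', reset
Bit 8: prefix='1' (no match yet)
Bit 9: prefix='11' -> emit 'f', reset
Bit 10: prefix='1' (no match yet)
Bit 11: prefix='10' -> emit 'g', reset
Bit 12: prefix='0' -> emit 'p', reset
Bit 13: prefix='0' -> emit 'p', reset

Answer: 5 f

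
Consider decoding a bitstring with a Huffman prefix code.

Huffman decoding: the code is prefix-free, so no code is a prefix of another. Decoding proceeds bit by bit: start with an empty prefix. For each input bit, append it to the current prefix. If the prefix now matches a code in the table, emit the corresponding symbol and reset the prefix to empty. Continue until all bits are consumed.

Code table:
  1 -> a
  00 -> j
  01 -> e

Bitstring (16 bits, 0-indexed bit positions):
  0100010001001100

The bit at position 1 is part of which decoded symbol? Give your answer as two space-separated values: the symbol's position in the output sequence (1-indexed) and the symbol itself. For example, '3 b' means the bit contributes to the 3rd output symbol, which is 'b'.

Answer: 1 e

Derivation:
Bit 0: prefix='0' (no match yet)
Bit 1: prefix='01' -> emit 'e', reset
Bit 2: prefix='0' (no match yet)
Bit 3: prefix='00' -> emit 'j', reset
Bit 4: prefix='0' (no match yet)
Bit 5: prefix='01' -> emit 'e', reset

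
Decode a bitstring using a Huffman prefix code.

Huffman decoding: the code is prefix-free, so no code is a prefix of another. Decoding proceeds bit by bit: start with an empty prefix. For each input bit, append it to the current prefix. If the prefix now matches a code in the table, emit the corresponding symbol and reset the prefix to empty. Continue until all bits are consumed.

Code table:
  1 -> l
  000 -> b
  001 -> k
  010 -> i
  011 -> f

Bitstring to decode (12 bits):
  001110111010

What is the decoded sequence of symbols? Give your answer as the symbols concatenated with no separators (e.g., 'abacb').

Bit 0: prefix='0' (no match yet)
Bit 1: prefix='00' (no match yet)
Bit 2: prefix='001' -> emit 'k', reset
Bit 3: prefix='1' -> emit 'l', reset
Bit 4: prefix='1' -> emit 'l', reset
Bit 5: prefix='0' (no match yet)
Bit 6: prefix='01' (no match yet)
Bit 7: prefix='011' -> emit 'f', reset
Bit 8: prefix='1' -> emit 'l', reset
Bit 9: prefix='0' (no match yet)
Bit 10: prefix='01' (no match yet)
Bit 11: prefix='010' -> emit 'i', reset

Answer: kllfli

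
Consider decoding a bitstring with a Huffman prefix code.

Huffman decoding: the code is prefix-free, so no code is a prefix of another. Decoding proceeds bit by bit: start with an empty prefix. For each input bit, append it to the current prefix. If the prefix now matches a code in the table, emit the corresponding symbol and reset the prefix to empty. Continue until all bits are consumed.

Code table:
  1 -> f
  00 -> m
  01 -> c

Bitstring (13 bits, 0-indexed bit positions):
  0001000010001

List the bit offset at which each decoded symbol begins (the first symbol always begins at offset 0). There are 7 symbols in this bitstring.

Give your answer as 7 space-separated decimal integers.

Bit 0: prefix='0' (no match yet)
Bit 1: prefix='00' -> emit 'm', reset
Bit 2: prefix='0' (no match yet)
Bit 3: prefix='01' -> emit 'c', reset
Bit 4: prefix='0' (no match yet)
Bit 5: prefix='00' -> emit 'm', reset
Bit 6: prefix='0' (no match yet)
Bit 7: prefix='00' -> emit 'm', reset
Bit 8: prefix='1' -> emit 'f', reset
Bit 9: prefix='0' (no match yet)
Bit 10: prefix='00' -> emit 'm', reset
Bit 11: prefix='0' (no match yet)
Bit 12: prefix='01' -> emit 'c', reset

Answer: 0 2 4 6 8 9 11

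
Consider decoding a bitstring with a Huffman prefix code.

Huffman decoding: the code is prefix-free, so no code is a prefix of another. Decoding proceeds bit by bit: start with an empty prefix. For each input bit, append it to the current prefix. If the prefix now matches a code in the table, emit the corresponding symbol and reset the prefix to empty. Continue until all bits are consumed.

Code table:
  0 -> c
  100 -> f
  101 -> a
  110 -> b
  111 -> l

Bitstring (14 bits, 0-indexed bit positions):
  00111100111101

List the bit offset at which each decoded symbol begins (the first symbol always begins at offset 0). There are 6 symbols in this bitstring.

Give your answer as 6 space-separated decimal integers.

Bit 0: prefix='0' -> emit 'c', reset
Bit 1: prefix='0' -> emit 'c', reset
Bit 2: prefix='1' (no match yet)
Bit 3: prefix='11' (no match yet)
Bit 4: prefix='111' -> emit 'l', reset
Bit 5: prefix='1' (no match yet)
Bit 6: prefix='10' (no match yet)
Bit 7: prefix='100' -> emit 'f', reset
Bit 8: prefix='1' (no match yet)
Bit 9: prefix='11' (no match yet)
Bit 10: prefix='111' -> emit 'l', reset
Bit 11: prefix='1' (no match yet)
Bit 12: prefix='10' (no match yet)
Bit 13: prefix='101' -> emit 'a', reset

Answer: 0 1 2 5 8 11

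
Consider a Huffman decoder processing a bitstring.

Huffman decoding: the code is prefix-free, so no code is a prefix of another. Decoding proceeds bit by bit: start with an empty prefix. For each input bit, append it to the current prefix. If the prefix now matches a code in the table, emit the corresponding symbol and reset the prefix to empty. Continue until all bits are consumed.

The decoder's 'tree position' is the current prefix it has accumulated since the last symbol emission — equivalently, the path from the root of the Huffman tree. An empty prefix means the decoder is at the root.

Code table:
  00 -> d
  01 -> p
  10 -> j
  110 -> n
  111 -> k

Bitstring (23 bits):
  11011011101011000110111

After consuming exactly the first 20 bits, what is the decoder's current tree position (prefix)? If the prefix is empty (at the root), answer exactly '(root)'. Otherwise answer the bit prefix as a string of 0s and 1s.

Answer: (root)

Derivation:
Bit 0: prefix='1' (no match yet)
Bit 1: prefix='11' (no match yet)
Bit 2: prefix='110' -> emit 'n', reset
Bit 3: prefix='1' (no match yet)
Bit 4: prefix='11' (no match yet)
Bit 5: prefix='110' -> emit 'n', reset
Bit 6: prefix='1' (no match yet)
Bit 7: prefix='11' (no match yet)
Bit 8: prefix='111' -> emit 'k', reset
Bit 9: prefix='0' (no match yet)
Bit 10: prefix='01' -> emit 'p', reset
Bit 11: prefix='0' (no match yet)
Bit 12: prefix='01' -> emit 'p', reset
Bit 13: prefix='1' (no match yet)
Bit 14: prefix='10' -> emit 'j', reset
Bit 15: prefix='0' (no match yet)
Bit 16: prefix='00' -> emit 'd', reset
Bit 17: prefix='1' (no match yet)
Bit 18: prefix='11' (no match yet)
Bit 19: prefix='110' -> emit 'n', reset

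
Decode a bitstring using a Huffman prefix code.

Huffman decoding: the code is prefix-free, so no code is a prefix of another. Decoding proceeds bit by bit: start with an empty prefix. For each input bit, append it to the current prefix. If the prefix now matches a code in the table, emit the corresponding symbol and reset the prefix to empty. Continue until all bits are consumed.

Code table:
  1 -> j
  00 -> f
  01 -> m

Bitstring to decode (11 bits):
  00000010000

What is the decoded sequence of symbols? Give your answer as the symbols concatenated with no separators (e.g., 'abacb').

Answer: fffjff

Derivation:
Bit 0: prefix='0' (no match yet)
Bit 1: prefix='00' -> emit 'f', reset
Bit 2: prefix='0' (no match yet)
Bit 3: prefix='00' -> emit 'f', reset
Bit 4: prefix='0' (no match yet)
Bit 5: prefix='00' -> emit 'f', reset
Bit 6: prefix='1' -> emit 'j', reset
Bit 7: prefix='0' (no match yet)
Bit 8: prefix='00' -> emit 'f', reset
Bit 9: prefix='0' (no match yet)
Bit 10: prefix='00' -> emit 'f', reset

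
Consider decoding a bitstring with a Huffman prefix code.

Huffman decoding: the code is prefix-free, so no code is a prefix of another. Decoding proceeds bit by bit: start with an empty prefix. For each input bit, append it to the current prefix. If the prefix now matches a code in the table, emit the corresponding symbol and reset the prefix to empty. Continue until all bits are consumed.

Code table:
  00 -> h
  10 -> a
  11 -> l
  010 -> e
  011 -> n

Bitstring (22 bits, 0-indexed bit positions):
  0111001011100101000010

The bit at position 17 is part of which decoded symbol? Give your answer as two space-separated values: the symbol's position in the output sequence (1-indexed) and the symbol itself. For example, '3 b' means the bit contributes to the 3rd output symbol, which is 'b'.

Answer: 8 h

Derivation:
Bit 0: prefix='0' (no match yet)
Bit 1: prefix='01' (no match yet)
Bit 2: prefix='011' -> emit 'n', reset
Bit 3: prefix='1' (no match yet)
Bit 4: prefix='10' -> emit 'a', reset
Bit 5: prefix='0' (no match yet)
Bit 6: prefix='01' (no match yet)
Bit 7: prefix='010' -> emit 'e', reset
Bit 8: prefix='1' (no match yet)
Bit 9: prefix='11' -> emit 'l', reset
Bit 10: prefix='1' (no match yet)
Bit 11: prefix='10' -> emit 'a', reset
Bit 12: prefix='0' (no match yet)
Bit 13: prefix='01' (no match yet)
Bit 14: prefix='010' -> emit 'e', reset
Bit 15: prefix='1' (no match yet)
Bit 16: prefix='10' -> emit 'a', reset
Bit 17: prefix='0' (no match yet)
Bit 18: prefix='00' -> emit 'h', reset
Bit 19: prefix='0' (no match yet)
Bit 20: prefix='01' (no match yet)
Bit 21: prefix='010' -> emit 'e', reset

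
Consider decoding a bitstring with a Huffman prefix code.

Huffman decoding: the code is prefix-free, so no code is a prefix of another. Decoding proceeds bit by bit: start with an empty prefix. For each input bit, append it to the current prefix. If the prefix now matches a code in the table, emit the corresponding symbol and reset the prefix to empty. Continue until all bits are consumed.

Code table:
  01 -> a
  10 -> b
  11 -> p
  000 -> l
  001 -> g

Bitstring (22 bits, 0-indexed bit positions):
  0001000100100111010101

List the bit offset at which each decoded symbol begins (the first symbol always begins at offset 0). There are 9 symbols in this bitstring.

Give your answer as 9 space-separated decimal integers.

Bit 0: prefix='0' (no match yet)
Bit 1: prefix='00' (no match yet)
Bit 2: prefix='000' -> emit 'l', reset
Bit 3: prefix='1' (no match yet)
Bit 4: prefix='10' -> emit 'b', reset
Bit 5: prefix='0' (no match yet)
Bit 6: prefix='00' (no match yet)
Bit 7: prefix='001' -> emit 'g', reset
Bit 8: prefix='0' (no match yet)
Bit 9: prefix='00' (no match yet)
Bit 10: prefix='001' -> emit 'g', reset
Bit 11: prefix='0' (no match yet)
Bit 12: prefix='00' (no match yet)
Bit 13: prefix='001' -> emit 'g', reset
Bit 14: prefix='1' (no match yet)
Bit 15: prefix='11' -> emit 'p', reset
Bit 16: prefix='0' (no match yet)
Bit 17: prefix='01' -> emit 'a', reset
Bit 18: prefix='0' (no match yet)
Bit 19: prefix='01' -> emit 'a', reset
Bit 20: prefix='0' (no match yet)
Bit 21: prefix='01' -> emit 'a', reset

Answer: 0 3 5 8 11 14 16 18 20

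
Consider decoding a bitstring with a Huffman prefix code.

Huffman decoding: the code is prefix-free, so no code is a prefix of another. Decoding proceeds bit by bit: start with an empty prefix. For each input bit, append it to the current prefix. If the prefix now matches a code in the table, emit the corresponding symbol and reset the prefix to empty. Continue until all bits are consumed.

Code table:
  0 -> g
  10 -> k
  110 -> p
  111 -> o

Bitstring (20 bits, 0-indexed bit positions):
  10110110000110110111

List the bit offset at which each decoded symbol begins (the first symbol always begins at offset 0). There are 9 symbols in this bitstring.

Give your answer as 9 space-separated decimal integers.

Answer: 0 2 5 8 9 10 11 14 17

Derivation:
Bit 0: prefix='1' (no match yet)
Bit 1: prefix='10' -> emit 'k', reset
Bit 2: prefix='1' (no match yet)
Bit 3: prefix='11' (no match yet)
Bit 4: prefix='110' -> emit 'p', reset
Bit 5: prefix='1' (no match yet)
Bit 6: prefix='11' (no match yet)
Bit 7: prefix='110' -> emit 'p', reset
Bit 8: prefix='0' -> emit 'g', reset
Bit 9: prefix='0' -> emit 'g', reset
Bit 10: prefix='0' -> emit 'g', reset
Bit 11: prefix='1' (no match yet)
Bit 12: prefix='11' (no match yet)
Bit 13: prefix='110' -> emit 'p', reset
Bit 14: prefix='1' (no match yet)
Bit 15: prefix='11' (no match yet)
Bit 16: prefix='110' -> emit 'p', reset
Bit 17: prefix='1' (no match yet)
Bit 18: prefix='11' (no match yet)
Bit 19: prefix='111' -> emit 'o', reset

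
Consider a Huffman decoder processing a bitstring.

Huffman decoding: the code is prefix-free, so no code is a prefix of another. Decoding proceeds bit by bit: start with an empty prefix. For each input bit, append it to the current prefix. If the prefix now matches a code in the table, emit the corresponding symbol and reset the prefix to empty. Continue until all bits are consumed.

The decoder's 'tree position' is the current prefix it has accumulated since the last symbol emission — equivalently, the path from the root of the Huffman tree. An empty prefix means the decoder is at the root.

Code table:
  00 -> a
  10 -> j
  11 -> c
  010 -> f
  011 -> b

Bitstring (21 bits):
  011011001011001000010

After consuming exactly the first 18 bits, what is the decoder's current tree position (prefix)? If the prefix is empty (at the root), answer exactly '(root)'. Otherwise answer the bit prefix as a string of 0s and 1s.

Bit 0: prefix='0' (no match yet)
Bit 1: prefix='01' (no match yet)
Bit 2: prefix='011' -> emit 'b', reset
Bit 3: prefix='0' (no match yet)
Bit 4: prefix='01' (no match yet)
Bit 5: prefix='011' -> emit 'b', reset
Bit 6: prefix='0' (no match yet)
Bit 7: prefix='00' -> emit 'a', reset
Bit 8: prefix='1' (no match yet)
Bit 9: prefix='10' -> emit 'j', reset
Bit 10: prefix='1' (no match yet)
Bit 11: prefix='11' -> emit 'c', reset
Bit 12: prefix='0' (no match yet)
Bit 13: prefix='00' -> emit 'a', reset
Bit 14: prefix='1' (no match yet)
Bit 15: prefix='10' -> emit 'j', reset
Bit 16: prefix='0' (no match yet)
Bit 17: prefix='00' -> emit 'a', reset

Answer: (root)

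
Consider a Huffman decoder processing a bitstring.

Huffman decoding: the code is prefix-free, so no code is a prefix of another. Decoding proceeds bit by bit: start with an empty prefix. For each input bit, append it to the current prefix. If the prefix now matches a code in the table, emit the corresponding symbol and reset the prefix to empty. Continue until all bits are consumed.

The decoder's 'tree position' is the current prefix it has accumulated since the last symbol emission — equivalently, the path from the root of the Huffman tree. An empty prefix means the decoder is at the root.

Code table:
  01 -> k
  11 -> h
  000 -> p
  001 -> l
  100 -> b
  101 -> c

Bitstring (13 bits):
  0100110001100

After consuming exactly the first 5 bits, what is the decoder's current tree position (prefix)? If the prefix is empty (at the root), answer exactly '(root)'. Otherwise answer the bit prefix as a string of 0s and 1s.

Answer: (root)

Derivation:
Bit 0: prefix='0' (no match yet)
Bit 1: prefix='01' -> emit 'k', reset
Bit 2: prefix='0' (no match yet)
Bit 3: prefix='00' (no match yet)
Bit 4: prefix='001' -> emit 'l', reset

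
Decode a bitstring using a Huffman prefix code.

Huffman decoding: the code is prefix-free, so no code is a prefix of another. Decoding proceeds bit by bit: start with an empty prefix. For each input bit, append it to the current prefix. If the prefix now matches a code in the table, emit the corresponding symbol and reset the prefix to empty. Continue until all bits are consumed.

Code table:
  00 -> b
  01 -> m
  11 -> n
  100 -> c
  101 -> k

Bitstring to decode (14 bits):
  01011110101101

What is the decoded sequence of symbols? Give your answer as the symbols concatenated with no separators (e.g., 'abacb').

Bit 0: prefix='0' (no match yet)
Bit 1: prefix='01' -> emit 'm', reset
Bit 2: prefix='0' (no match yet)
Bit 3: prefix='01' -> emit 'm', reset
Bit 4: prefix='1' (no match yet)
Bit 5: prefix='11' -> emit 'n', reset
Bit 6: prefix='1' (no match yet)
Bit 7: prefix='10' (no match yet)
Bit 8: prefix='101' -> emit 'k', reset
Bit 9: prefix='0' (no match yet)
Bit 10: prefix='01' -> emit 'm', reset
Bit 11: prefix='1' (no match yet)
Bit 12: prefix='10' (no match yet)
Bit 13: prefix='101' -> emit 'k', reset

Answer: mmnkmk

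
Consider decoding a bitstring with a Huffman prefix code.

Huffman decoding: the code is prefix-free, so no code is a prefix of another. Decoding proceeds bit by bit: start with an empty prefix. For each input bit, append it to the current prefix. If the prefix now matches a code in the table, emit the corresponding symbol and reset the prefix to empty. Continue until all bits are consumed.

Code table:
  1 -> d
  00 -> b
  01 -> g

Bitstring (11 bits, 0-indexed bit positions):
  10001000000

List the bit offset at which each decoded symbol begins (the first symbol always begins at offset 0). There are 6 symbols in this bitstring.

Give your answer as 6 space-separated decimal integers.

Answer: 0 1 3 5 7 9

Derivation:
Bit 0: prefix='1' -> emit 'd', reset
Bit 1: prefix='0' (no match yet)
Bit 2: prefix='00' -> emit 'b', reset
Bit 3: prefix='0' (no match yet)
Bit 4: prefix='01' -> emit 'g', reset
Bit 5: prefix='0' (no match yet)
Bit 6: prefix='00' -> emit 'b', reset
Bit 7: prefix='0' (no match yet)
Bit 8: prefix='00' -> emit 'b', reset
Bit 9: prefix='0' (no match yet)
Bit 10: prefix='00' -> emit 'b', reset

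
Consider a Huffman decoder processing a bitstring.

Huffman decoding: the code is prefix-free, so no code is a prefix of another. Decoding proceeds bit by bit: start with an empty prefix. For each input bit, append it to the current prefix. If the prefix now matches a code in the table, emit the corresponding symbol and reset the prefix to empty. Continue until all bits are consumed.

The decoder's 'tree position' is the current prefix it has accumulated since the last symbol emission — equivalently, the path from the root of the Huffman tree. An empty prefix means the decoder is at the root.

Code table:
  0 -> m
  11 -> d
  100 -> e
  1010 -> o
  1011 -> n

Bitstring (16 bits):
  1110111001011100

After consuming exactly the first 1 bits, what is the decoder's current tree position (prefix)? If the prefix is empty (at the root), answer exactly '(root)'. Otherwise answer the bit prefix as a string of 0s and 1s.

Answer: 1

Derivation:
Bit 0: prefix='1' (no match yet)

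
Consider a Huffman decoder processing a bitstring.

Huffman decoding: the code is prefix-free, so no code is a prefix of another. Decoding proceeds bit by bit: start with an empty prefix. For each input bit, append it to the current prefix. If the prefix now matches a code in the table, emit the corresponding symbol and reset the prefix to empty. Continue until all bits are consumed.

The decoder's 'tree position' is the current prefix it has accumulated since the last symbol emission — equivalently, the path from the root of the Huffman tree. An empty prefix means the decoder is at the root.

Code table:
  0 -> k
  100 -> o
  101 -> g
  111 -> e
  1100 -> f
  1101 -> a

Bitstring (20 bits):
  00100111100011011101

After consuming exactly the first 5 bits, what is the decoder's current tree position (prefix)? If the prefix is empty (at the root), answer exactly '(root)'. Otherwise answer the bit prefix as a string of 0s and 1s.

Bit 0: prefix='0' -> emit 'k', reset
Bit 1: prefix='0' -> emit 'k', reset
Bit 2: prefix='1' (no match yet)
Bit 3: prefix='10' (no match yet)
Bit 4: prefix='100' -> emit 'o', reset

Answer: (root)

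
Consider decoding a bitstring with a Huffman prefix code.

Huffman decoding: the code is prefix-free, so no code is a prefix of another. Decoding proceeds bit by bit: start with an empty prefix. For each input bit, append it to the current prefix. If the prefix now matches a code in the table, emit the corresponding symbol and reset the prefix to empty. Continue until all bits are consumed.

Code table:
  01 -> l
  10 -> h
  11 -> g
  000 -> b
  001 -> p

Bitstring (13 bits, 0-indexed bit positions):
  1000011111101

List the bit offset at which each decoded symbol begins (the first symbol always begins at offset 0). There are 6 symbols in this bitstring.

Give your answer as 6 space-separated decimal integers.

Bit 0: prefix='1' (no match yet)
Bit 1: prefix='10' -> emit 'h', reset
Bit 2: prefix='0' (no match yet)
Bit 3: prefix='00' (no match yet)
Bit 4: prefix='000' -> emit 'b', reset
Bit 5: prefix='1' (no match yet)
Bit 6: prefix='11' -> emit 'g', reset
Bit 7: prefix='1' (no match yet)
Bit 8: prefix='11' -> emit 'g', reset
Bit 9: prefix='1' (no match yet)
Bit 10: prefix='11' -> emit 'g', reset
Bit 11: prefix='0' (no match yet)
Bit 12: prefix='01' -> emit 'l', reset

Answer: 0 2 5 7 9 11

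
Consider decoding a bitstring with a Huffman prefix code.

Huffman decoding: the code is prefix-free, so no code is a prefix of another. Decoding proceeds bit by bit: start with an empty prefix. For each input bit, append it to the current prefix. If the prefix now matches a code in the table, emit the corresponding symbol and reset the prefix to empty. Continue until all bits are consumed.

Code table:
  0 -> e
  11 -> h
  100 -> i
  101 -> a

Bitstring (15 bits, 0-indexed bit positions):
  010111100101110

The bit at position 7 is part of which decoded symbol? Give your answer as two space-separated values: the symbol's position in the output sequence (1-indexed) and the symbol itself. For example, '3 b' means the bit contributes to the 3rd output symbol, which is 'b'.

Bit 0: prefix='0' -> emit 'e', reset
Bit 1: prefix='1' (no match yet)
Bit 2: prefix='10' (no match yet)
Bit 3: prefix='101' -> emit 'a', reset
Bit 4: prefix='1' (no match yet)
Bit 5: prefix='11' -> emit 'h', reset
Bit 6: prefix='1' (no match yet)
Bit 7: prefix='10' (no match yet)
Bit 8: prefix='100' -> emit 'i', reset
Bit 9: prefix='1' (no match yet)
Bit 10: prefix='10' (no match yet)
Bit 11: prefix='101' -> emit 'a', reset

Answer: 4 i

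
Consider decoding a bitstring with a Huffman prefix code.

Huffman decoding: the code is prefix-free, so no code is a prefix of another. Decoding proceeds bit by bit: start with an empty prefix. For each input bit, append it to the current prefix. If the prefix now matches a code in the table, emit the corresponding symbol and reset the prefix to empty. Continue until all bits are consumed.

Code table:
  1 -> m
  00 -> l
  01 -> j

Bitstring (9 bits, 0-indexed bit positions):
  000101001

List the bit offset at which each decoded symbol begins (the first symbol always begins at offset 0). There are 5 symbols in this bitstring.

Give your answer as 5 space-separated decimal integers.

Bit 0: prefix='0' (no match yet)
Bit 1: prefix='00' -> emit 'l', reset
Bit 2: prefix='0' (no match yet)
Bit 3: prefix='01' -> emit 'j', reset
Bit 4: prefix='0' (no match yet)
Bit 5: prefix='01' -> emit 'j', reset
Bit 6: prefix='0' (no match yet)
Bit 7: prefix='00' -> emit 'l', reset
Bit 8: prefix='1' -> emit 'm', reset

Answer: 0 2 4 6 8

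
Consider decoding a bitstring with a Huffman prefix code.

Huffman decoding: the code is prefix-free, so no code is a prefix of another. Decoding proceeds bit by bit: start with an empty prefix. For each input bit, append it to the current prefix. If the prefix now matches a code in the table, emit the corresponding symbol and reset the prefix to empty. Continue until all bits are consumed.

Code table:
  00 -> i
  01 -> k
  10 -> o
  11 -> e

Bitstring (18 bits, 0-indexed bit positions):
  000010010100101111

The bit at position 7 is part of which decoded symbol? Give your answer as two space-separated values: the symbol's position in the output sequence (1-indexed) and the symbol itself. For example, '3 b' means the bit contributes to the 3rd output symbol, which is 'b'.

Answer: 4 k

Derivation:
Bit 0: prefix='0' (no match yet)
Bit 1: prefix='00' -> emit 'i', reset
Bit 2: prefix='0' (no match yet)
Bit 3: prefix='00' -> emit 'i', reset
Bit 4: prefix='1' (no match yet)
Bit 5: prefix='10' -> emit 'o', reset
Bit 6: prefix='0' (no match yet)
Bit 7: prefix='01' -> emit 'k', reset
Bit 8: prefix='0' (no match yet)
Bit 9: prefix='01' -> emit 'k', reset
Bit 10: prefix='0' (no match yet)
Bit 11: prefix='00' -> emit 'i', reset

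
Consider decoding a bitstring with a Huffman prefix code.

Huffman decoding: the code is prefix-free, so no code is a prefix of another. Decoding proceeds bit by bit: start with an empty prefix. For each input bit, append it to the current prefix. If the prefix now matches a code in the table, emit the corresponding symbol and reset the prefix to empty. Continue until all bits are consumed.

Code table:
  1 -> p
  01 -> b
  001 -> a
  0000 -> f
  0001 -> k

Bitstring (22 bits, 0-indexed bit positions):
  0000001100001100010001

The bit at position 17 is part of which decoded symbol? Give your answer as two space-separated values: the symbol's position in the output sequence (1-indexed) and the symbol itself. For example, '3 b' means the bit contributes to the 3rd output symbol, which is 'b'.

Bit 0: prefix='0' (no match yet)
Bit 1: prefix='00' (no match yet)
Bit 2: prefix='000' (no match yet)
Bit 3: prefix='0000' -> emit 'f', reset
Bit 4: prefix='0' (no match yet)
Bit 5: prefix='00' (no match yet)
Bit 6: prefix='001' -> emit 'a', reset
Bit 7: prefix='1' -> emit 'p', reset
Bit 8: prefix='0' (no match yet)
Bit 9: prefix='00' (no match yet)
Bit 10: prefix='000' (no match yet)
Bit 11: prefix='0000' -> emit 'f', reset
Bit 12: prefix='1' -> emit 'p', reset
Bit 13: prefix='1' -> emit 'p', reset
Bit 14: prefix='0' (no match yet)
Bit 15: prefix='00' (no match yet)
Bit 16: prefix='000' (no match yet)
Bit 17: prefix='0001' -> emit 'k', reset
Bit 18: prefix='0' (no match yet)
Bit 19: prefix='00' (no match yet)
Bit 20: prefix='000' (no match yet)
Bit 21: prefix='0001' -> emit 'k', reset

Answer: 7 k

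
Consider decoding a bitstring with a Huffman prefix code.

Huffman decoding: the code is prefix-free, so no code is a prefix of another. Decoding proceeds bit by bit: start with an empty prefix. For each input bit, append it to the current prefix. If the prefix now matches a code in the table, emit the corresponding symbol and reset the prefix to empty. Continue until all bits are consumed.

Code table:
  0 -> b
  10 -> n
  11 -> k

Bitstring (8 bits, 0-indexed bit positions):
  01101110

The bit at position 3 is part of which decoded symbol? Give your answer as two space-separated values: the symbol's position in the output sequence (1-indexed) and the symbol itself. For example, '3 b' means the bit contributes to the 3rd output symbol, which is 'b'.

Answer: 3 b

Derivation:
Bit 0: prefix='0' -> emit 'b', reset
Bit 1: prefix='1' (no match yet)
Bit 2: prefix='11' -> emit 'k', reset
Bit 3: prefix='0' -> emit 'b', reset
Bit 4: prefix='1' (no match yet)
Bit 5: prefix='11' -> emit 'k', reset
Bit 6: prefix='1' (no match yet)
Bit 7: prefix='10' -> emit 'n', reset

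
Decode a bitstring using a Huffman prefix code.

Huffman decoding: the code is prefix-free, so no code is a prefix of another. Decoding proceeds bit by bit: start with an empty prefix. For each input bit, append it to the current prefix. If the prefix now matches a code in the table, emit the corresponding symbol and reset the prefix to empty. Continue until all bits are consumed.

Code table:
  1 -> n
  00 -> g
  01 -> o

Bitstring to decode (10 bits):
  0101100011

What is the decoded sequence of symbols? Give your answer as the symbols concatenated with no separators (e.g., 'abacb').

Answer: oongon

Derivation:
Bit 0: prefix='0' (no match yet)
Bit 1: prefix='01' -> emit 'o', reset
Bit 2: prefix='0' (no match yet)
Bit 3: prefix='01' -> emit 'o', reset
Bit 4: prefix='1' -> emit 'n', reset
Bit 5: prefix='0' (no match yet)
Bit 6: prefix='00' -> emit 'g', reset
Bit 7: prefix='0' (no match yet)
Bit 8: prefix='01' -> emit 'o', reset
Bit 9: prefix='1' -> emit 'n', reset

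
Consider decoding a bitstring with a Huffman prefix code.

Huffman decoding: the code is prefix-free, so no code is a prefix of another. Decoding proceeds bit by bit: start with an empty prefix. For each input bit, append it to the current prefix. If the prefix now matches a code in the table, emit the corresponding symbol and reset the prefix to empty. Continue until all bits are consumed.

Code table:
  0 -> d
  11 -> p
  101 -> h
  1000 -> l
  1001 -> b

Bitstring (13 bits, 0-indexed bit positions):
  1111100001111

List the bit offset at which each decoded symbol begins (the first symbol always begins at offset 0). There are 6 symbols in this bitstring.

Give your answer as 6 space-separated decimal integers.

Bit 0: prefix='1' (no match yet)
Bit 1: prefix='11' -> emit 'p', reset
Bit 2: prefix='1' (no match yet)
Bit 3: prefix='11' -> emit 'p', reset
Bit 4: prefix='1' (no match yet)
Bit 5: prefix='10' (no match yet)
Bit 6: prefix='100' (no match yet)
Bit 7: prefix='1000' -> emit 'l', reset
Bit 8: prefix='0' -> emit 'd', reset
Bit 9: prefix='1' (no match yet)
Bit 10: prefix='11' -> emit 'p', reset
Bit 11: prefix='1' (no match yet)
Bit 12: prefix='11' -> emit 'p', reset

Answer: 0 2 4 8 9 11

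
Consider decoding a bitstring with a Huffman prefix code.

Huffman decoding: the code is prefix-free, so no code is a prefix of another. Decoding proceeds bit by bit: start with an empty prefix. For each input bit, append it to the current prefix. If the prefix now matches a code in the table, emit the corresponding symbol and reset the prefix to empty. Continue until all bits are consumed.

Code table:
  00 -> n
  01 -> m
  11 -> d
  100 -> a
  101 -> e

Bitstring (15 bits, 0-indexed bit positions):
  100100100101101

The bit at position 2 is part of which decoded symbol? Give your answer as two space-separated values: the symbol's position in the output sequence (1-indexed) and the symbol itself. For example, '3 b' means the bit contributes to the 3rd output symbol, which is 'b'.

Answer: 1 a

Derivation:
Bit 0: prefix='1' (no match yet)
Bit 1: prefix='10' (no match yet)
Bit 2: prefix='100' -> emit 'a', reset
Bit 3: prefix='1' (no match yet)
Bit 4: prefix='10' (no match yet)
Bit 5: prefix='100' -> emit 'a', reset
Bit 6: prefix='1' (no match yet)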